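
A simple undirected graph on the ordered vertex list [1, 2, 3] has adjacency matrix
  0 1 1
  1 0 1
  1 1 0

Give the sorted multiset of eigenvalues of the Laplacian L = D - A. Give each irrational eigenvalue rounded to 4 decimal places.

[0, 3, 3]

With the vertex order [1, 2, 3], the degrees are [2, 2, 2], giving D = diag(2, 2, 2) and L = D - A. Diagonalising L (or applying a numerical eigensolver to the 3x3 matrix) gives the spectrum above. The single zero eigenvalue shows the graph is connected. By the matrix-tree theorem the graph has (1/3) * product of the nonzero eigenvalues = 3 spanning trees.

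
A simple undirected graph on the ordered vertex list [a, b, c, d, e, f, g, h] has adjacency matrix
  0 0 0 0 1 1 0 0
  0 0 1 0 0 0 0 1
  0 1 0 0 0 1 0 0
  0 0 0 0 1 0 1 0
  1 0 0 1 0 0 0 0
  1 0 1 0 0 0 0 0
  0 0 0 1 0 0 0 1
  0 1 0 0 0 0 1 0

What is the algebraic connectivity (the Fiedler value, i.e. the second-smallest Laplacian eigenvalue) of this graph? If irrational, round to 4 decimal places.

0.5858

With the vertex order [a, b, c, d, e, f, g, h], the degrees are [2, 2, 2, 2, 2, 2, 2, 2], giving D = diag(2, 2, 2, 2, 2, 2, 2, 2) and L = D - A. The smallest Laplacian eigenvalue is always 0. The next one, lambda_2 = 0.5858, measures how hard the graph is to disconnect: larger values mean better connectivity. There is one zero in the spectrum, matching the 1 component. By the matrix-tree theorem the graph has (1/8) * product of the nonzero eigenvalues = 8 spanning trees.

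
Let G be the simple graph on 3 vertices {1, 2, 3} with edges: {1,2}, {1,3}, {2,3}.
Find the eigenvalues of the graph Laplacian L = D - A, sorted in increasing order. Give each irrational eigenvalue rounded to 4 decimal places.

[0, 3, 3]

Reading degrees in the order [1, 2, 3] gives [2, 2, 2]; set D = diag(2, 2, 2) and form L = D - A. The multiplicity of 0 as a Laplacian eigenvalue equals the number of connected components. The single zero eigenvalue shows the graph is connected. By the matrix-tree theorem the graph has (1/3) * product of the nonzero eigenvalues = 3 spanning trees. There is one zero in the spectrum, matching the 1 component.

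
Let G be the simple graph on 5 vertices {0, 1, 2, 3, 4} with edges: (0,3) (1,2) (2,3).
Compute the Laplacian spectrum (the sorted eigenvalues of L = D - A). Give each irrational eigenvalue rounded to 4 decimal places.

With the vertex order [0, 1, 2, 3, 4], the degrees are [1, 1, 2, 2, 0], giving D = diag(1, 1, 2, 2, 0) and L = D - A. Since every row of L sums to 0, the all-ones vector is in the kernel and 0 is an eigenvalue. The 2 zero eigenvalues correspond to the 2 connected components.

[0, 0, 0.5858, 2, 3.4142]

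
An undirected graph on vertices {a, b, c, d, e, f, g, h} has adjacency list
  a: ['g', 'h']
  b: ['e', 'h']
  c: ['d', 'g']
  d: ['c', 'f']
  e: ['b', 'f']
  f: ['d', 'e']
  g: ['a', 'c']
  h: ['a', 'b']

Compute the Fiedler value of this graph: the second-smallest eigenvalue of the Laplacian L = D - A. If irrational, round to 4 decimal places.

Each diagonal entry of L is the vertex degree and each off-diagonal entry is -1 where an edge is present, 0 otherwise; in the order [a, b, c, d, e, f, g, h] the diagonal is [2, 2, 2, 2, 2, 2, 2, 2]. The smallest Laplacian eigenvalue is always 0. The next one, lambda_2 = 0.5858, measures how hard the graph is to disconnect: larger values mean better connectivity. There is one zero in the spectrum, matching the 1 component. The eigenvalues sum to 16, which equals trace(L) = 2|E|.

0.5858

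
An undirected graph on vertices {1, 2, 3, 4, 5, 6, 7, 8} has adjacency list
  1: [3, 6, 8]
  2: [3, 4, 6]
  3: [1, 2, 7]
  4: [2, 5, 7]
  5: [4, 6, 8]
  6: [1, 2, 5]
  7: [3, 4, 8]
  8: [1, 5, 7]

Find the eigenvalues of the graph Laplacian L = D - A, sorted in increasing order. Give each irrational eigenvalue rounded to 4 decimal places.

[0, 2, 2, 2, 4, 4, 4, 6]

With the vertex order [1, 2, 3, 4, 5, 6, 7, 8], the degrees are [3, 3, 3, 3, 3, 3, 3, 3], giving D = diag(3, 3, 3, 3, 3, 3, 3, 3) and L = D - A. L is symmetric positive semidefinite, so every eigenvalue is real and nonnegative. The single zero eigenvalue shows the graph is connected. By the matrix-tree theorem the graph has (1/8) * product of the nonzero eigenvalues = 384 spanning trees.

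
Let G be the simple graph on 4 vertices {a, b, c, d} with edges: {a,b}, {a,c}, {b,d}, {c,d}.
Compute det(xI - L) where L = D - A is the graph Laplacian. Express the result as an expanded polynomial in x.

x^4 - 8x^3 + 20x^2 - 16x

Reading degrees in the order [a, b, c, d] gives [2, 2, 2, 2]; set D = diag(2, 2, 2, 2) and form L = D - A. Computing det(xI - L) by cofactor expansion (or equivalently via sum-over-permutations) gives x^4 - 8x^3 + 20x^2 - 16x. The coefficient of x^3 equals -trace(L) = -8, matching the sum of degrees. The largest eigenvalue, 4, is at most the vertex count 4.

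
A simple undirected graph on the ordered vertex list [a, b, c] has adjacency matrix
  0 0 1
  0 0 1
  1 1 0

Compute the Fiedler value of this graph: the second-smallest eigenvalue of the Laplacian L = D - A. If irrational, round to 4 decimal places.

Reading degrees in the order [a, b, c] gives [1, 1, 2]; set D = diag(1, 1, 2) and form L = D - A. The sorted Laplacian eigenvalues are [0, 1, 3]; the algebraic connectivity is the second entry, 1.

1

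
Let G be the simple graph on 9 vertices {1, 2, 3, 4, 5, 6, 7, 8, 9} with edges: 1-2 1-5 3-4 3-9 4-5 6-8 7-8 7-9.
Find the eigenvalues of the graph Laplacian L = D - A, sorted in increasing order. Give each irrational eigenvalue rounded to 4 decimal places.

[0, 0.1206, 0.4679, 1, 1.6527, 2.3473, 3, 3.5321, 3.8794]

Reading degrees in the order [1, 2, 3, 4, 5, 6, 7, 8, 9] gives [2, 1, 2, 2, 2, 1, 2, 2, 2]; set D = diag(2, 1, 2, 2, 2, 1, 2, 2, 2) and form L = D - A. L is symmetric positive semidefinite, so every eigenvalue is real and nonnegative. By the matrix-tree theorem the graph has (1/9) * product of the nonzero eigenvalues = 1 spanning tree.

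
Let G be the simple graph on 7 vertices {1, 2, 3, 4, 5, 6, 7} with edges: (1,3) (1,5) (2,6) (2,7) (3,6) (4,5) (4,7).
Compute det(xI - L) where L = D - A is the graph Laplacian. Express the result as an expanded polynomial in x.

Reading degrees in the order [1, 2, 3, 4, 5, 6, 7] gives [2, 2, 2, 2, 2, 2, 2]; set D = diag(2, 2, 2, 2, 2, 2, 2) and form L = D - A. L has integer entries, so p(x) = det(xI - L) has integer coefficients. Expanding the determinant yields x^7 - 14x^6 + 77x^5 - 210x^4 + 294x^3 - 196x^2 + 49x. Since p(0) = det(-L) = 0, x divides p(x). The largest eigenvalue, 3.8019, is at most the vertex count 7. The eigenvalues sum to 14, which equals trace(L) = 2|E|.

x^7 - 14x^6 + 77x^5 - 210x^4 + 294x^3 - 196x^2 + 49x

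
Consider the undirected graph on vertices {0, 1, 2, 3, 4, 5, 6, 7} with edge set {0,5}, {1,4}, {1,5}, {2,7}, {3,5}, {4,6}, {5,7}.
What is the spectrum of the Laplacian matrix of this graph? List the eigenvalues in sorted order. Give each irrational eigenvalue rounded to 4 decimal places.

[0, 0.2538, 0.5472, 1, 1.4689, 2.4066, 3.1504, 5.1732]

Reading degrees in the order [0, 1, 2, 3, 4, 5, 6, 7] gives [1, 2, 1, 1, 2, 4, 1, 2]; set D = diag(1, 2, 1, 1, 2, 4, 1, 2) and form L = D - A. Diagonalising L (or applying a numerical eigensolver to the 8x8 matrix) gives the spectrum above. There is one zero in the spectrum, matching the 1 component.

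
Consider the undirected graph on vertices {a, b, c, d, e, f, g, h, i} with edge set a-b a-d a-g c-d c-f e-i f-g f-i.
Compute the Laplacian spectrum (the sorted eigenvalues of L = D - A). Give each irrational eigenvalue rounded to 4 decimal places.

Reading degrees in the order [a, b, c, d, e, f, g, h, i] gives [3, 1, 2, 2, 1, 3, 2, 0, 2]; set D = diag(3, 1, 2, 2, 1, 3, 2, 0, 2) and form L = D - A. L is symmetric positive semidefinite, so every eigenvalue is real and nonnegative. The 2 zero eigenvalues correspond to the 2 connected components. The largest eigenvalue, 4.4812, is at most the vertex count 9.

[0, 0, 0.3249, 0.8299, 1.4608, 2, 2.6889, 4.2143, 4.4812]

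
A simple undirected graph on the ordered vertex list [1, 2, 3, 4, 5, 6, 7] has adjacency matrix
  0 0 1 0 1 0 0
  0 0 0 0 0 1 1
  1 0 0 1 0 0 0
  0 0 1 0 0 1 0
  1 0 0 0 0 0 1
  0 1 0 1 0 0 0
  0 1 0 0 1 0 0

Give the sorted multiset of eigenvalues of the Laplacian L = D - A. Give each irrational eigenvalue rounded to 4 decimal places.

With the vertex order [1, 2, 3, 4, 5, 6, 7], the degrees are [2, 2, 2, 2, 2, 2, 2], giving D = diag(2, 2, 2, 2, 2, 2, 2) and L = D - A. Since every row of L sums to 0, the all-ones vector is in the kernel and 0 is an eigenvalue.

[0, 0.7530, 0.7530, 2.4450, 2.4450, 3.8019, 3.8019]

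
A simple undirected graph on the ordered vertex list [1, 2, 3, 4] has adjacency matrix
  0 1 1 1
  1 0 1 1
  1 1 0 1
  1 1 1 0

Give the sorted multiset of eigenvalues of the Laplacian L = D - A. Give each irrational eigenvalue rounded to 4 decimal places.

[0, 4, 4, 4]

With the vertex order [1, 2, 3, 4], the degrees are [3, 3, 3, 3], giving D = diag(3, 3, 3, 3) and L = D - A. The multiplicity of 0 as a Laplacian eigenvalue equals the number of connected components. By the matrix-tree theorem the graph has (1/4) * product of the nonzero eigenvalues = 16 spanning trees.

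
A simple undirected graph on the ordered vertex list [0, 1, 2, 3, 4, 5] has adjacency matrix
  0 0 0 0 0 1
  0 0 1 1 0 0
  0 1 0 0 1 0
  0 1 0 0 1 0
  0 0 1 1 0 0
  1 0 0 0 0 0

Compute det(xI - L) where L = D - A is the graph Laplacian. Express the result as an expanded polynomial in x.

With the vertex order [0, 1, 2, 3, 4, 5], the degrees are [1, 2, 2, 2, 2, 1], giving D = diag(1, 2, 2, 2, 2, 1) and L = D - A. L has integer entries, so p(x) = det(xI - L) has integer coefficients. Expanding the determinant yields x^6 - 10x^5 + 36x^4 - 56x^3 + 32x^2. The constant term is 0 because L is singular (the all-ones vector lies in its kernel).

x^6 - 10x^5 + 36x^4 - 56x^3 + 32x^2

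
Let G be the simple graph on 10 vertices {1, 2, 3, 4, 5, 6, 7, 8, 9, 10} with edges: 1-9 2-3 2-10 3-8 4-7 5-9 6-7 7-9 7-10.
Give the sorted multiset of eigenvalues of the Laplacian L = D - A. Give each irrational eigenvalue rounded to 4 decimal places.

[0, 0.1592, 0.4563, 1, 1, 1, 2.2121, 3.2583, 3.5836, 5.3305]

With the vertex order [1, 2, 3, 4, 5, 6, 7, 8, 9, 10], the degrees are [1, 2, 2, 1, 1, 1, 4, 1, 3, 2], giving D = diag(1, 2, 2, 1, 1, 1, 4, 1, 3, 2) and L = D - A. Since every row of L sums to 0, the all-ones vector is in the kernel and 0 is an eigenvalue. By the matrix-tree theorem the graph has (1/10) * product of the nonzero eigenvalues = 1 spanning tree. The largest eigenvalue, 5.3305, is at most the vertex count 10.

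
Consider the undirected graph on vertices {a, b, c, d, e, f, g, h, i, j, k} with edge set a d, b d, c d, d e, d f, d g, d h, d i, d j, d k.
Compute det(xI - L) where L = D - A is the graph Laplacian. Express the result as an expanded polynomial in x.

With the vertex order [a, b, c, d, e, f, g, h, i, j, k], the degrees are [1, 1, 1, 10, 1, 1, 1, 1, 1, 1, 1], giving D = diag(1, 1, 1, 10, 1, 1, 1, 1, 1, 1, 1) and L = D - A. L has integer entries, so p(x) = det(xI - L) has integer coefficients. Expanding the determinant yields x^11 - 20x^10 + 135x^9 - 480x^8 + 1050x^7 - 1512x^6 + 1470x^5 - 960x^4 + 405x^3 - 100x^2 + 11x. Since p(0) = det(-L) = 0, x divides p(x). The largest eigenvalue, 11, is at most the vertex count 11.

x^11 - 20x^10 + 135x^9 - 480x^8 + 1050x^7 - 1512x^6 + 1470x^5 - 960x^4 + 405x^3 - 100x^2 + 11x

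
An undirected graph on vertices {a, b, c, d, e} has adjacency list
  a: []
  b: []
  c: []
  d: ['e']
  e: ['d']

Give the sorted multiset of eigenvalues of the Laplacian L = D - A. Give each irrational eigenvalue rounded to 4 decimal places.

With the vertex order [a, b, c, d, e], the degrees are [0, 0, 0, 1, 1], giving D = diag(0, 0, 0, 1, 1) and L = D - A. L is symmetric positive semidefinite, so every eigenvalue is real and nonnegative. The 4 zero eigenvalues correspond to the 4 connected components. The largest eigenvalue, 2, is at most the vertex count 5.

[0, 0, 0, 0, 2]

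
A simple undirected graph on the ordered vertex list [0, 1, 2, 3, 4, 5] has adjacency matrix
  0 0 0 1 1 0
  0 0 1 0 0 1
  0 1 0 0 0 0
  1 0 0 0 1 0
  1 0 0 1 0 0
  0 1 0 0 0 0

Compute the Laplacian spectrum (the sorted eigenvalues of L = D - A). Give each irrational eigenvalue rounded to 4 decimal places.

[0, 0, 1, 3, 3, 3]

Each diagonal entry of L is the vertex degree and each off-diagonal entry is -1 where an edge is present, 0 otherwise; in the order [0, 1, 2, 3, 4, 5] the diagonal is [2, 2, 1, 2, 2, 1]. Since every row of L sums to 0, the all-ones vector is in the kernel and 0 is an eigenvalue. The 2 zero eigenvalues correspond to the 2 connected components. The largest eigenvalue, 3, is at most the vertex count 6.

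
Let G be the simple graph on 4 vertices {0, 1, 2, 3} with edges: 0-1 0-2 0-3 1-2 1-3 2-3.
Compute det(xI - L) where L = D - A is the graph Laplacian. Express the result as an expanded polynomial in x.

x^4 - 12x^3 + 48x^2 - 64x

Reading degrees in the order [0, 1, 2, 3] gives [3, 3, 3, 3]; set D = diag(3, 3, 3, 3) and form L = D - A. Computing det(xI - L) by cofactor expansion (or equivalently via sum-over-permutations) gives x^4 - 12x^3 + 48x^2 - 64x. Since p(0) = det(-L) = 0, x divides p(x).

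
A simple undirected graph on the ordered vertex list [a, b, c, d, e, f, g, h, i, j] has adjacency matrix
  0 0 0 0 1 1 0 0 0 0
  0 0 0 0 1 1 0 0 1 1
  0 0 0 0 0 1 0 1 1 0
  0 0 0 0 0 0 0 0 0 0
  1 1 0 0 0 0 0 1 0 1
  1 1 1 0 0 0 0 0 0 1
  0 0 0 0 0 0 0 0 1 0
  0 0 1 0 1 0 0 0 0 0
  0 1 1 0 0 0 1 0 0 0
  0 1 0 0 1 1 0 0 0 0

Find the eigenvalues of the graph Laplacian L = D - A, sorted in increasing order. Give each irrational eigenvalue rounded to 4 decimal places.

[0, 0, 0.6275, 1.4937, 2.0587, 2.4903, 3.4907, 4.6966, 5.0171, 6.1254]

Each diagonal entry of L is the vertex degree and each off-diagonal entry is -1 where an edge is present, 0 otherwise; in the order [a, b, c, d, e, f, g, h, i, j] the diagonal is [2, 4, 3, 0, 4, 4, 1, 2, 3, 3]. Since every row of L sums to 0, the all-ones vector is in the kernel and 0 is an eigenvalue. The 2 zero eigenvalues correspond to the 2 connected components. There are 2 zeros in the spectrum, matching the 2 components.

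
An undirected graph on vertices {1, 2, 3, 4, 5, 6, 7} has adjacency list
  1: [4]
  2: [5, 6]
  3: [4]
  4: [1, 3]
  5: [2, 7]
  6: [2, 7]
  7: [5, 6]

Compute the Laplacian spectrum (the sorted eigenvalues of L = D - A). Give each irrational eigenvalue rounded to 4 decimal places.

[0, 0, 1, 2, 2, 3, 4]

Each diagonal entry of L is the vertex degree and each off-diagonal entry is -1 where an edge is present, 0 otherwise; in the order [1, 2, 3, 4, 5, 6, 7] the diagonal is [1, 2, 1, 2, 2, 2, 2]. The multiplicity of 0 as a Laplacian eigenvalue equals the number of connected components. The 2 zero eigenvalues correspond to the 2 connected components. The eigenvalues sum to 12, which equals trace(L) = 2|E|. The largest eigenvalue, 4, is at most the vertex count 7.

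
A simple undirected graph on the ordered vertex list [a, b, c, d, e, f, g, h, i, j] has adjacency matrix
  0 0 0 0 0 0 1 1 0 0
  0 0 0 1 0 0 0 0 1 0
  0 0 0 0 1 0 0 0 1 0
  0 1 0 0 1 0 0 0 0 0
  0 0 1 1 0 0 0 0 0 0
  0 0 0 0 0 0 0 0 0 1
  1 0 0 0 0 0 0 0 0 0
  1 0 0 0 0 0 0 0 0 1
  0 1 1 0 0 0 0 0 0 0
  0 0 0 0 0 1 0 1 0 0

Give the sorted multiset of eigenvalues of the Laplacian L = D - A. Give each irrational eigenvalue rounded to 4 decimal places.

[0, 0, 0.3820, 1.3820, 1.3820, 1.3820, 2.6180, 3.6180, 3.6180, 3.6180]

Reading degrees in the order [a, b, c, d, e, f, g, h, i, j] gives [2, 2, 2, 2, 2, 1, 1, 2, 2, 2]; set D = diag(2, 2, 2, 2, 2, 1, 1, 2, 2, 2) and form L = D - A. The multiplicity of 0 as a Laplacian eigenvalue equals the number of connected components. The 2 zero eigenvalues correspond to the 2 connected components. The largest eigenvalue, 3.6180, is at most the vertex count 10. There are 2 zeros in the spectrum, matching the 2 components.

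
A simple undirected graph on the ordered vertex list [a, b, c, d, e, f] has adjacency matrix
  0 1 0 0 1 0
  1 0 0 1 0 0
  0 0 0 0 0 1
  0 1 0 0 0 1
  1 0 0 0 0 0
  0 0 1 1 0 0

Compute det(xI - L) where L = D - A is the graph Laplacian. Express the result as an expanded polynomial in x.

With the vertex order [a, b, c, d, e, f], the degrees are [2, 2, 1, 2, 1, 2], giving D = diag(2, 2, 1, 2, 1, 2) and L = D - A. Computing det(xI - L) by cofactor expansion (or equivalently via sum-over-permutations) gives x^6 - 10x^5 + 36x^4 - 56x^3 + 35x^2 - 6x. The constant term is 0 because L is singular (the all-ones vector lies in its kernel). The largest eigenvalue, 3.7321, is at most the vertex count 6. There is one zero in the spectrum, matching the 1 component.

x^6 - 10x^5 + 36x^4 - 56x^3 + 35x^2 - 6x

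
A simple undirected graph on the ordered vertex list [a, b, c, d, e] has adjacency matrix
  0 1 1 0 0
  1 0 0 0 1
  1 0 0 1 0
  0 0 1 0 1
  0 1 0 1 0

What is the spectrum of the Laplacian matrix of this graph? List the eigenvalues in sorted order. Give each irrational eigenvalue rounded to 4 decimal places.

With the vertex order [a, b, c, d, e], the degrees are [2, 2, 2, 2, 2], giving D = diag(2, 2, 2, 2, 2) and L = D - A. Diagonalising L (or applying a numerical eigensolver to the 5x5 matrix) gives the spectrum above. The single zero eigenvalue shows the graph is connected.

[0, 1.3820, 1.3820, 3.6180, 3.6180]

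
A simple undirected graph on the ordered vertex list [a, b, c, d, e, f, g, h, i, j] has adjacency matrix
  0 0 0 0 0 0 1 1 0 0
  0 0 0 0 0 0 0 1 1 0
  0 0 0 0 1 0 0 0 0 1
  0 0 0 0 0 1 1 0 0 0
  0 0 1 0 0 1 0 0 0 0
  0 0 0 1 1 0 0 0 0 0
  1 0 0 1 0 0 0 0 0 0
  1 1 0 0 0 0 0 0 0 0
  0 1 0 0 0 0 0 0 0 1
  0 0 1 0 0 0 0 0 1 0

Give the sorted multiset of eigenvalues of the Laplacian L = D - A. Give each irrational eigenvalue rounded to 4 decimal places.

With the vertex order [a, b, c, d, e, f, g, h, i, j], the degrees are [2, 2, 2, 2, 2, 2, 2, 2, 2, 2], giving D = diag(2, 2, 2, 2, 2, 2, 2, 2, 2, 2) and L = D - A. Since every row of L sums to 0, the all-ones vector is in the kernel and 0 is an eigenvalue. The single zero eigenvalue shows the graph is connected. There is one zero in the spectrum, matching the 1 component.

[0, 0.3820, 0.3820, 1.3820, 1.3820, 2.6180, 2.6180, 3.6180, 3.6180, 4]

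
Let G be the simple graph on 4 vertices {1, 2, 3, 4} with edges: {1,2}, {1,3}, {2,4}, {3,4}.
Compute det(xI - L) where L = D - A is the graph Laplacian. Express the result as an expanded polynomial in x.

x^4 - 8x^3 + 20x^2 - 16x

Each diagonal entry of L is the vertex degree and each off-diagonal entry is -1 where an edge is present, 0 otherwise; in the order [1, 2, 3, 4] the diagonal is [2, 2, 2, 2]. Computing det(xI - L) by cofactor expansion (or equivalently via sum-over-permutations) gives x^4 - 8x^3 + 20x^2 - 16x. The constant term is 0 because L is singular (the all-ones vector lies in its kernel).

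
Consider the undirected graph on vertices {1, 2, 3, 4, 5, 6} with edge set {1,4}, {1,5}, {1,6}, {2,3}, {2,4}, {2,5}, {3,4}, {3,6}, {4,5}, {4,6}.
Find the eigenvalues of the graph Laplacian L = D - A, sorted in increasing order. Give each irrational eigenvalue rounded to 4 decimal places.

[0, 2.3820, 2.3820, 4.6180, 4.6180, 6]

With the vertex order [1, 2, 3, 4, 5, 6], the degrees are [3, 3, 3, 5, 3, 3], giving D = diag(3, 3, 3, 5, 3, 3) and L = D - A. The multiplicity of 0 as a Laplacian eigenvalue equals the number of connected components. By the matrix-tree theorem the graph has (1/6) * product of the nonzero eigenvalues = 121 spanning trees. The eigenvalues sum to 20, which equals trace(L) = 2|E|.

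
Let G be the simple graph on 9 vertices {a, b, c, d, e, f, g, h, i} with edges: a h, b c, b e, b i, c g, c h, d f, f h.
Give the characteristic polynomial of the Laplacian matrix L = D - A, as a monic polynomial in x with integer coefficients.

x^9 - 16x^8 + 102x^7 - 334x^6 + 606x^5 - 616x^4 + 340x^3 - 92x^2 + 9x

With the vertex order [a, b, c, d, e, f, g, h, i], the degrees are [1, 3, 3, 1, 1, 2, 1, 3, 1], giving D = diag(1, 3, 3, 1, 1, 2, 1, 3, 1) and L = D - A. Computing det(xI - L) by cofactor expansion (or equivalently via sum-over-permutations) gives x^9 - 16x^8 + 102x^7 - 334x^6 + 606x^5 - 616x^4 + 340x^3 - 92x^2 + 9x. Since p(0) = det(-L) = 0, x divides p(x). The eigenvalues sum to 16, which equals trace(L) = 2|E|.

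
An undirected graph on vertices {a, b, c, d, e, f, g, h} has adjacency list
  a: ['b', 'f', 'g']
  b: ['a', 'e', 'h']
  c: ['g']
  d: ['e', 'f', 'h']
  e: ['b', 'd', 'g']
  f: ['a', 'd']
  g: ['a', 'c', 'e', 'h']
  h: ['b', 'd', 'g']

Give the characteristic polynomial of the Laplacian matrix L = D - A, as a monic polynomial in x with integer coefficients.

x^8 - 22x^7 + 198x^6 - 942x^5 + 2546x^4 - 3880x^3 + 3051x^2 - 936x

Reading degrees in the order [a, b, c, d, e, f, g, h] gives [3, 3, 1, 3, 3, 2, 4, 3]; set D = diag(3, 3, 1, 3, 3, 2, 4, 3) and form L = D - A. Computing det(xI - L) by cofactor expansion (or equivalently via sum-over-permutations) gives x^8 - 22x^7 + 198x^6 - 942x^5 + 2546x^4 - 3880x^3 + 3051x^2 - 936x. The coefficient of x^7 equals -trace(L) = -22, matching the sum of degrees. There is one zero in the spectrum, matching the 1 component. The eigenvalues sum to 22, which equals trace(L) = 2|E|.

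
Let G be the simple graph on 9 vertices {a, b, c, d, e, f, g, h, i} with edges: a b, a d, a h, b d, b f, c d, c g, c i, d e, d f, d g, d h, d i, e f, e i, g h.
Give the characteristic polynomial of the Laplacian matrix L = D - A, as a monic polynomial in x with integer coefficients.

With the vertex order [a, b, c, d, e, f, g, h, i], the degrees are [3, 3, 3, 8, 3, 3, 3, 3, 3], giving D = diag(3, 3, 3, 8, 3, 3, 3, 3, 3) and L = D - A. Computing det(xI - L) by cofactor expansion (or equivalently via sum-over-permutations) gives x^9 - 32x^8 + 428x^7 - 3136x^6 + 13786x^5 - 37232x^4 + 60276x^3 - 53424x^2 + 19845x. The constant term is 0 because L is singular (the all-ones vector lies in its kernel). The eigenvalues sum to 32, which equals trace(L) = 2|E|.

x^9 - 32x^8 + 428x^7 - 3136x^6 + 13786x^5 - 37232x^4 + 60276x^3 - 53424x^2 + 19845x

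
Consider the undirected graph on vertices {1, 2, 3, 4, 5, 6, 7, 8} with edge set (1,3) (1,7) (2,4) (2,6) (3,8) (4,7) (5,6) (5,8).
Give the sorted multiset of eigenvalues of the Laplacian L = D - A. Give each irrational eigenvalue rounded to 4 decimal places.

[0, 0.5858, 0.5858, 2, 2, 3.4142, 3.4142, 4]

With the vertex order [1, 2, 3, 4, 5, 6, 7, 8], the degrees are [2, 2, 2, 2, 2, 2, 2, 2], giving D = diag(2, 2, 2, 2, 2, 2, 2, 2) and L = D - A. Since every row of L sums to 0, the all-ones vector is in the kernel and 0 is an eigenvalue. By the matrix-tree theorem the graph has (1/8) * product of the nonzero eigenvalues = 8 spanning trees.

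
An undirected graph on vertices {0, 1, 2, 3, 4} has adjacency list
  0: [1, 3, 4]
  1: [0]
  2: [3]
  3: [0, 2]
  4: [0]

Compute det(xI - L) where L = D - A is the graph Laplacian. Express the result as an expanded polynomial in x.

Each diagonal entry of L is the vertex degree and each off-diagonal entry is -1 where an edge is present, 0 otherwise; in the order [0, 1, 2, 3, 4] the diagonal is [3, 1, 1, 2, 1]. L has integer entries, so p(x) = det(xI - L) has integer coefficients. Expanding the determinant yields x^5 - 8x^4 + 20x^3 - 18x^2 + 5x. Since p(0) = det(-L) = 0, x divides p(x).

x^5 - 8x^4 + 20x^3 - 18x^2 + 5x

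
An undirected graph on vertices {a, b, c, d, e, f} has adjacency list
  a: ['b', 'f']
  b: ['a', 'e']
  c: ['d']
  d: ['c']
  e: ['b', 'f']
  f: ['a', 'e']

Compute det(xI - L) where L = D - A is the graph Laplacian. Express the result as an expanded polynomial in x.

x^6 - 10x^5 + 36x^4 - 56x^3 + 32x^2

With the vertex order [a, b, c, d, e, f], the degrees are [2, 2, 1, 1, 2, 2], giving D = diag(2, 2, 1, 1, 2, 2) and L = D - A. The eigenvalues of L are [0, 0, 2, 2, 2, 4]; the characteristic polynomial is the product of (x - lambda_i), which multiplies out to x^6 - 10x^5 + 36x^4 - 56x^3 + 32x^2. The coefficient of x^5 equals -trace(L) = -10, matching the sum of degrees. There are 2 zeros in the spectrum, matching the 2 components. The eigenvalues sum to 10, which equals trace(L) = 2|E|.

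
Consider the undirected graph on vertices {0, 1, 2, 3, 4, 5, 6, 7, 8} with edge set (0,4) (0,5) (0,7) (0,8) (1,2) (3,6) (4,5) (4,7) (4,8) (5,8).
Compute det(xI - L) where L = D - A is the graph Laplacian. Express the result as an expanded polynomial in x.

Reading degrees in the order [0, 1, 2, 3, 4, 5, 6, 7, 8] gives [4, 1, 1, 1, 4, 3, 1, 2, 3]; set D = diag(4, 1, 1, 1, 4, 3, 1, 2, 3) and form L = D - A. L has integer entries, so p(x) = det(xI - L) has integer coefficients. Expanding the determinant yields x^9 - 20x^8 + 161x^7 - 666x^6 + 1492x^5 - 1720x^4 + 800x^3. Since p(0) = det(-L) = 0, x divides p(x). The largest eigenvalue, 5, is at most the vertex count 9.

x^9 - 20x^8 + 161x^7 - 666x^6 + 1492x^5 - 1720x^4 + 800x^3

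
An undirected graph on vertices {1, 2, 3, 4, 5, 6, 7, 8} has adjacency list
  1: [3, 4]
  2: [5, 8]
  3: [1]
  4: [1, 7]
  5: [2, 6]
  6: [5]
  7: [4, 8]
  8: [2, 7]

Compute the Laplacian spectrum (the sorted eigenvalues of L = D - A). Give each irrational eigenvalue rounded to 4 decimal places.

Reading degrees in the order [1, 2, 3, 4, 5, 6, 7, 8] gives [2, 2, 1, 2, 2, 1, 2, 2]; set D = diag(2, 2, 1, 2, 2, 1, 2, 2) and form L = D - A. L is symmetric positive semidefinite, so every eigenvalue is real and nonnegative. The single zero eigenvalue shows the graph is connected. There is one zero in the spectrum, matching the 1 component.

[0, 0.1522, 0.5858, 1.2346, 2, 2.7654, 3.4142, 3.8478]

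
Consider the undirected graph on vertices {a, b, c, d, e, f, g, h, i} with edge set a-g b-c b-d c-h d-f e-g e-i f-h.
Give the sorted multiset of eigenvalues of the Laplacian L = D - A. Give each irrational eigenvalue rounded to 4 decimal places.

[0, 0, 0.5858, 1.3820, 1.3820, 2, 3.4142, 3.6180, 3.6180]

Each diagonal entry of L is the vertex degree and each off-diagonal entry is -1 where an edge is present, 0 otherwise; in the order [a, b, c, d, e, f, g, h, i] the diagonal is [1, 2, 2, 2, 2, 2, 2, 2, 1]. Since every row of L sums to 0, the all-ones vector is in the kernel and 0 is an eigenvalue. The 2 zero eigenvalues correspond to the 2 connected components. The eigenvalues sum to 16, which equals trace(L) = 2|E|. The largest eigenvalue, 3.6180, is at most the vertex count 9.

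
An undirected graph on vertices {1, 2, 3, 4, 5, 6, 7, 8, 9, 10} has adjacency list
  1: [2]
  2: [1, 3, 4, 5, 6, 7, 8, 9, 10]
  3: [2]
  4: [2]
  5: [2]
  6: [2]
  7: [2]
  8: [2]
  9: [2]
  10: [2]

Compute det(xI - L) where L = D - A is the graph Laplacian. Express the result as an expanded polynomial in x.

With the vertex order [1, 2, 3, 4, 5, 6, 7, 8, 9, 10], the degrees are [1, 9, 1, 1, 1, 1, 1, 1, 1, 1], giving D = diag(1, 9, 1, 1, 1, 1, 1, 1, 1, 1) and L = D - A. The eigenvalues of L are [0, 1, 1, 1, 1, 1, 1, 1, 1, 10]; the characteristic polynomial is the product of (x - lambda_i), which multiplies out to x^10 - 18x^9 + 108x^8 - 336x^7 + 630x^6 - 756x^5 + 588x^4 - 288x^3 + 81x^2 - 10x. Since p(0) = det(-L) = 0, x divides p(x).

x^10 - 18x^9 + 108x^8 - 336x^7 + 630x^6 - 756x^5 + 588x^4 - 288x^3 + 81x^2 - 10x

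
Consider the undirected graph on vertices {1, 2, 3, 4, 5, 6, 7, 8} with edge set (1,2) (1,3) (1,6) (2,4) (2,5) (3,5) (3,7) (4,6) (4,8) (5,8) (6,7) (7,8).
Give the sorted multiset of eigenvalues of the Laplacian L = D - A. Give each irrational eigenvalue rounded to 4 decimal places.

[0, 2, 2, 2, 4, 4, 4, 6]

Each diagonal entry of L is the vertex degree and each off-diagonal entry is -1 where an edge is present, 0 otherwise; in the order [1, 2, 3, 4, 5, 6, 7, 8] the diagonal is [3, 3, 3, 3, 3, 3, 3, 3]. The multiplicity of 0 as a Laplacian eigenvalue equals the number of connected components. The single zero eigenvalue shows the graph is connected. By the matrix-tree theorem the graph has (1/8) * product of the nonzero eigenvalues = 384 spanning trees.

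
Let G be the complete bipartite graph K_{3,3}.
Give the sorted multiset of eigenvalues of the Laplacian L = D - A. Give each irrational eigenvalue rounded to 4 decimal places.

The graph has 6 vertices and degree multiset [3, 3, 3, 3, 3, 3]; D is the diagonal matrix of degrees and L = D - A. Diagonalising L (or applying a numerical eigensolver to the 6x6 matrix) gives the spectrum above. By the matrix-tree theorem the graph has (1/6) * product of the nonzero eigenvalues = 81 spanning trees. The eigenvalues sum to 18, which equals trace(L) = 2|E|.

[0, 3, 3, 3, 3, 6]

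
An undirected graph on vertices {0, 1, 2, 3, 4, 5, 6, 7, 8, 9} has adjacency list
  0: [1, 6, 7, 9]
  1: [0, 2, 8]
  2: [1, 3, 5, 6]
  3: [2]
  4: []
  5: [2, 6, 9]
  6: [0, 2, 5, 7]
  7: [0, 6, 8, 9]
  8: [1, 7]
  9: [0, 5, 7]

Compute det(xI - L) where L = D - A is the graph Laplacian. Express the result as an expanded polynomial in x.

Each diagonal entry of L is the vertex degree and each off-diagonal entry is -1 where an edge is present, 0 otherwise; in the order [0, 1, 2, 3, 4, 5, 6, 7, 8, 9] the diagonal is [4, 3, 4, 1, 0, 3, 4, 4, 2, 3]. Computing det(xI - L) by cofactor expansion (or equivalently via sum-over-permutations) gives x^10 - 28x^9 + 330x^8 - 2128x^7 + 8165x^6 - 18950x^5 + 25723x^4 - 18408x^3 + 5211x^2. Since p(0) = det(-L) = 0, x divides p(x).

x^10 - 28x^9 + 330x^8 - 2128x^7 + 8165x^6 - 18950x^5 + 25723x^4 - 18408x^3 + 5211x^2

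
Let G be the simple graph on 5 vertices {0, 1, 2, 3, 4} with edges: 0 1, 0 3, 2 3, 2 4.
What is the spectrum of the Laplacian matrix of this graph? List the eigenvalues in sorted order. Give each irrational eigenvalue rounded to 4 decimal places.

Reading degrees in the order [0, 1, 2, 3, 4] gives [2, 1, 2, 2, 1]; set D = diag(2, 1, 2, 2, 1) and form L = D - A. Diagonalising L (or applying a numerical eigensolver to the 5x5 matrix) gives the spectrum above. By the matrix-tree theorem the graph has (1/5) * product of the nonzero eigenvalues = 1 spanning tree.

[0, 0.3820, 1.3820, 2.6180, 3.6180]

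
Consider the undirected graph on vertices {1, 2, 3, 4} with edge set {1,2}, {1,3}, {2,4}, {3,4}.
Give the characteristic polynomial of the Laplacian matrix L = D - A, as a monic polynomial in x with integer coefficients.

x^4 - 8x^3 + 20x^2 - 16x

Reading degrees in the order [1, 2, 3, 4] gives [2, 2, 2, 2]; set D = diag(2, 2, 2, 2) and form L = D - A. Computing det(xI - L) by cofactor expansion (or equivalently via sum-over-permutations) gives x^4 - 8x^3 + 20x^2 - 16x. The coefficient of x^3 equals -trace(L) = -8, matching the sum of degrees. By the matrix-tree theorem the graph has (1/4) * product of the nonzero eigenvalues = 4 spanning trees.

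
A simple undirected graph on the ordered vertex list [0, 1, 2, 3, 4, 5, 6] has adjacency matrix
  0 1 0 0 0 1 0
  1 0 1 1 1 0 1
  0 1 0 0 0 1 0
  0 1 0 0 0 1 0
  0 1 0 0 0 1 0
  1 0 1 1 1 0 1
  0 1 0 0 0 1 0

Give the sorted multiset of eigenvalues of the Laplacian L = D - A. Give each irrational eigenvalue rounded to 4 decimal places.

[0, 2, 2, 2, 2, 5, 7]

Each diagonal entry of L is the vertex degree and each off-diagonal entry is -1 where an edge is present, 0 otherwise; in the order [0, 1, 2, 3, 4, 5, 6] the diagonal is [2, 5, 2, 2, 2, 5, 2]. L is symmetric positive semidefinite, so every eigenvalue is real and nonnegative. The single zero eigenvalue shows the graph is connected. There is one zero in the spectrum, matching the 1 component.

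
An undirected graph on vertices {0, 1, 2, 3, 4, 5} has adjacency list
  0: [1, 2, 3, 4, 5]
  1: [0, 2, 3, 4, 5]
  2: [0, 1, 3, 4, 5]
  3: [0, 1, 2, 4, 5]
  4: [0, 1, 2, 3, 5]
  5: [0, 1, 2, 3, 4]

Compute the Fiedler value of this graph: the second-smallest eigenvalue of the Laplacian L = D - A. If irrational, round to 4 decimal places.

Reading degrees in the order [0, 1, 2, 3, 4, 5] gives [5, 5, 5, 5, 5, 5]; set D = diag(5, 5, 5, 5, 5, 5) and form L = D - A. The smallest Laplacian eigenvalue is always 0. The next one, lambda_2 = 6, measures how hard the graph is to disconnect: larger values mean better connectivity. The eigenvalues sum to 30, which equals trace(L) = 2|E|. The largest eigenvalue, 6, is at most the vertex count 6.

6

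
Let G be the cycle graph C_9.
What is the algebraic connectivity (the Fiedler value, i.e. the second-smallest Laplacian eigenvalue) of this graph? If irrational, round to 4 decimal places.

The graph has 9 vertices and degree multiset [2, 2, 2, 2, 2, 2, 2, 2, 2]; D is the diagonal matrix of degrees and L = D - A. Computing the eigenvalues of L and sorting gives [0, 0.4679, 0.4679, 1.6527, 1.6527, 3, 3, 3.8794, 3.8794]. The Fiedler value lambda_2 = 0.4679 is strictly positive, so the graph is connected. By the matrix-tree theorem the graph has (1/9) * product of the nonzero eigenvalues = 9 spanning trees.

0.4679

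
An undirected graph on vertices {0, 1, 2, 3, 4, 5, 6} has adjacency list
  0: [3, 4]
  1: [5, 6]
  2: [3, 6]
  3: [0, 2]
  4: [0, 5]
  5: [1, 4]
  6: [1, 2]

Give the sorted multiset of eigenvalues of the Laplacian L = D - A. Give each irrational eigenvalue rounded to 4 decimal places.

Reading degrees in the order [0, 1, 2, 3, 4, 5, 6] gives [2, 2, 2, 2, 2, 2, 2]; set D = diag(2, 2, 2, 2, 2, 2, 2) and form L = D - A. Since every row of L sums to 0, the all-ones vector is in the kernel and 0 is an eigenvalue. The single zero eigenvalue shows the graph is connected. The eigenvalues sum to 14, which equals trace(L) = 2|E|.

[0, 0.7530, 0.7530, 2.4450, 2.4450, 3.8019, 3.8019]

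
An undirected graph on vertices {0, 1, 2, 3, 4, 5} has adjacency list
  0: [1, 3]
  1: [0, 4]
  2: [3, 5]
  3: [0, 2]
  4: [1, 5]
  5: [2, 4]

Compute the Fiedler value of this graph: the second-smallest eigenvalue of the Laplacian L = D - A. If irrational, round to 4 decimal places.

Reading degrees in the order [0, 1, 2, 3, 4, 5] gives [2, 2, 2, 2, 2, 2]; set D = diag(2, 2, 2, 2, 2, 2) and form L = D - A. The sorted Laplacian eigenvalues are [0, 1, 1, 3, 3, 4]; the algebraic connectivity is the second entry, 1. There is one zero in the spectrum, matching the 1 component. The largest eigenvalue, 4, is at most the vertex count 6.

1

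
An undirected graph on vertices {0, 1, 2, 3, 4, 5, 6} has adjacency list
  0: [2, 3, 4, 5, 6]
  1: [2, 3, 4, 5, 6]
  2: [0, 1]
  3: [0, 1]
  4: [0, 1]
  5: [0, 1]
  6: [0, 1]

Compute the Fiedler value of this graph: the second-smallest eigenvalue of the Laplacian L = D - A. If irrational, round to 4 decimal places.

2

Reading degrees in the order [0, 1, 2, 3, 4, 5, 6] gives [5, 5, 2, 2, 2, 2, 2]; set D = diag(5, 5, 2, 2, 2, 2, 2) and form L = D - A. The sorted Laplacian eigenvalues are [0, 2, 2, 2, 2, 5, 7]; the algebraic connectivity is the second entry, 2. By the matrix-tree theorem the graph has (1/7) * product of the nonzero eigenvalues = 80 spanning trees. The eigenvalues sum to 20, which equals trace(L) = 2|E|.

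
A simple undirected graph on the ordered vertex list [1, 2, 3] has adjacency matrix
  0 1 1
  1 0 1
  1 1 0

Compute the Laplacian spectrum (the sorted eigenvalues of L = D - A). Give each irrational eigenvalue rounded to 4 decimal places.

Reading degrees in the order [1, 2, 3] gives [2, 2, 2]; set D = diag(2, 2, 2) and form L = D - A. The multiplicity of 0 as a Laplacian eigenvalue equals the number of connected components. The single zero eigenvalue shows the graph is connected. The largest eigenvalue, 3, is at most the vertex count 3.

[0, 3, 3]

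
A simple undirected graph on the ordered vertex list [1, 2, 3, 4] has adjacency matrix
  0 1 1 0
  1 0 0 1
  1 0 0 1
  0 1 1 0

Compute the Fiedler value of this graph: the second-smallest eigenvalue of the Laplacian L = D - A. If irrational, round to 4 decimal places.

Reading degrees in the order [1, 2, 3, 4] gives [2, 2, 2, 2]; set D = diag(2, 2, 2, 2) and form L = D - A. The smallest Laplacian eigenvalue is always 0. The next one, lambda_2 = 2, measures how hard the graph is to disconnect: larger values mean better connectivity.

2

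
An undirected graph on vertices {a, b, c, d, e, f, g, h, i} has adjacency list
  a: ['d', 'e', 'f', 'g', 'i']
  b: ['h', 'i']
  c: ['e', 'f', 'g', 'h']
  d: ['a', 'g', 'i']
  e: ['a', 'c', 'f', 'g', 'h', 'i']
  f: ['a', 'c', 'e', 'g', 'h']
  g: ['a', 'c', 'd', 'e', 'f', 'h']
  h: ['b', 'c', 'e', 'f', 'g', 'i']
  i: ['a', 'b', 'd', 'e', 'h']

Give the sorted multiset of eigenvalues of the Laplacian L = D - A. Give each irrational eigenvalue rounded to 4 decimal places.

[0, 1.7619, 2.5006, 4.5843, 5.3005, 6.1421, 6.6127, 7.3197, 7.7782]

With the vertex order [a, b, c, d, e, f, g, h, i], the degrees are [5, 2, 4, 3, 6, 5, 6, 6, 5], giving D = diag(5, 2, 4, 3, 6, 5, 6, 6, 5) and L = D - A. L is symmetric positive semidefinite, so every eigenvalue is real and nonnegative. By the matrix-tree theorem the graph has (1/9) * product of the nonzero eigenvalues = 27507 spanning trees.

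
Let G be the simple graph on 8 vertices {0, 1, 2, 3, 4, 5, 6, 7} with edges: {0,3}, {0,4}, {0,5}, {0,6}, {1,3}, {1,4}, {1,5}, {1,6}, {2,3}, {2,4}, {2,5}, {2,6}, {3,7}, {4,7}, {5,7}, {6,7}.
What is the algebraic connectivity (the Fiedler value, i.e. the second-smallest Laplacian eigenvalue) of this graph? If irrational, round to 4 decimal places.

Each diagonal entry of L is the vertex degree and each off-diagonal entry is -1 where an edge is present, 0 otherwise; in the order [0, 1, 2, 3, 4, 5, 6, 7] the diagonal is [4, 4, 4, 4, 4, 4, 4, 4]. The sorted Laplacian eigenvalues are [0, 4, 4, 4, 4, 4, 4, 8]; the algebraic connectivity is the second entry, 4. By the matrix-tree theorem the graph has (1/8) * product of the nonzero eigenvalues = 4096 spanning trees. The eigenvalues sum to 32, which equals trace(L) = 2|E|.

4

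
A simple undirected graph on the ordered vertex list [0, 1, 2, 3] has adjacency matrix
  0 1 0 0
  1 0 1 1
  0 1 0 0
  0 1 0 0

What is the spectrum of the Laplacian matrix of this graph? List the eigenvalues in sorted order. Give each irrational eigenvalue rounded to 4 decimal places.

[0, 1, 1, 4]

Each diagonal entry of L is the vertex degree and each off-diagonal entry is -1 where an edge is present, 0 otherwise; in the order [0, 1, 2, 3] the diagonal is [1, 3, 1, 1]. Since every row of L sums to 0, the all-ones vector is in the kernel and 0 is an eigenvalue. The single zero eigenvalue shows the graph is connected. By the matrix-tree theorem the graph has (1/4) * product of the nonzero eigenvalues = 1 spanning tree.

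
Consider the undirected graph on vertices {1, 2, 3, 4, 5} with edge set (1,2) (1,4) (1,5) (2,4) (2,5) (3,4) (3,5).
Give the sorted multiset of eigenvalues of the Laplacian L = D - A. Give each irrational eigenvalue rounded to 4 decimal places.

[0, 2, 3, 4, 5]

Reading degrees in the order [1, 2, 3, 4, 5] gives [3, 3, 2, 3, 3]; set D = diag(3, 3, 2, 3, 3) and form L = D - A. Since every row of L sums to 0, the all-ones vector is in the kernel and 0 is an eigenvalue. The largest eigenvalue, 5, is at most the vertex count 5.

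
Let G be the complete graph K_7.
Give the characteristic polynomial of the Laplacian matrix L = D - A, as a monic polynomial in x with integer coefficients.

The graph has 7 vertices and degree multiset [6, 6, 6, 6, 6, 6, 6]; D is the diagonal matrix of degrees and L = D - A. L has integer entries, so p(x) = det(xI - L) has integer coefficients. Expanding the determinant yields x^7 - 42x^6 + 735x^5 - 6860x^4 + 36015x^3 - 100842x^2 + 117649x. The constant term is 0 because L is singular (the all-ones vector lies in its kernel). By the matrix-tree theorem the graph has (1/7) * product of the nonzero eigenvalues = 16807 spanning trees.

x^7 - 42x^6 + 735x^5 - 6860x^4 + 36015x^3 - 100842x^2 + 117649x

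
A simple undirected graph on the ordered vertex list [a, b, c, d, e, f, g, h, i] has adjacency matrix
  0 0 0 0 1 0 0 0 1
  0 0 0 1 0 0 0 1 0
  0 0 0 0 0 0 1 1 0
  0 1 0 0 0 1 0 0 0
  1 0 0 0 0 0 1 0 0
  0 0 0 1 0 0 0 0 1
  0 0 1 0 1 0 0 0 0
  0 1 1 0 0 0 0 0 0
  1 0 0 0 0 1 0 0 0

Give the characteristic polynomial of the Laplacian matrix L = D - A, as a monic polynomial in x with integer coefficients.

With the vertex order [a, b, c, d, e, f, g, h, i], the degrees are [2, 2, 2, 2, 2, 2, 2, 2, 2], giving D = diag(2, 2, 2, 2, 2, 2, 2, 2, 2) and L = D - A. Computing det(xI - L) by cofactor expansion (or equivalently via sum-over-permutations) gives x^9 - 18x^8 + 135x^7 - 546x^6 + 1287x^5 - 1782x^4 + 1386x^3 - 540x^2 + 81x. Since p(0) = det(-L) = 0, x divides p(x). The eigenvalues sum to 18, which equals trace(L) = 2|E|.

x^9 - 18x^8 + 135x^7 - 546x^6 + 1287x^5 - 1782x^4 + 1386x^3 - 540x^2 + 81x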